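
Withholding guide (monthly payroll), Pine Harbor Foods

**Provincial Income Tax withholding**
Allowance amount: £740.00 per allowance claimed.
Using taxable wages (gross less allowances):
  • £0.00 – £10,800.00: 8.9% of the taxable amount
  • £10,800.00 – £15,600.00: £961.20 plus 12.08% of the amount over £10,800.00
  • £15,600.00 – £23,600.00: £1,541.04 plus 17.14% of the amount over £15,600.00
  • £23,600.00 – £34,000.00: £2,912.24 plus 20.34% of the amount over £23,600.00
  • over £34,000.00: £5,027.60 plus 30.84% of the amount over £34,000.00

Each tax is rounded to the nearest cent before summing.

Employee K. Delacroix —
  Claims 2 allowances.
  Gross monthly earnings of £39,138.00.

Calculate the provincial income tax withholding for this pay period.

Provincial Income Tax: taxable = £39,138.00 − 2×£740.00 = £37,658.00
  £5,027.60 + 30.84% × (£37,658.00 − £34,000.00) = £5,027.60 + 30.84% × £3,658.00 = £6,155.73

£6,155.73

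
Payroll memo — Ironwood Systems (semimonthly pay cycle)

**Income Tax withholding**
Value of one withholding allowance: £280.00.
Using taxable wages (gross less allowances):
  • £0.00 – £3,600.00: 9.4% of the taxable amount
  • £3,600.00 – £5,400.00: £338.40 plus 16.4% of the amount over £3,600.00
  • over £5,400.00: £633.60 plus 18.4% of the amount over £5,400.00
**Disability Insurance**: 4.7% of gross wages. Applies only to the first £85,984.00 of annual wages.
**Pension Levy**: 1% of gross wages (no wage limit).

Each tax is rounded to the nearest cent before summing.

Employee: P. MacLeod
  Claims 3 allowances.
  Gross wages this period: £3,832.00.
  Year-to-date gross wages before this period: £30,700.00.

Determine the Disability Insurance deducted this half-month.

£180.10

Disability Insurance: 4.7% × £3,832.00 = £180.10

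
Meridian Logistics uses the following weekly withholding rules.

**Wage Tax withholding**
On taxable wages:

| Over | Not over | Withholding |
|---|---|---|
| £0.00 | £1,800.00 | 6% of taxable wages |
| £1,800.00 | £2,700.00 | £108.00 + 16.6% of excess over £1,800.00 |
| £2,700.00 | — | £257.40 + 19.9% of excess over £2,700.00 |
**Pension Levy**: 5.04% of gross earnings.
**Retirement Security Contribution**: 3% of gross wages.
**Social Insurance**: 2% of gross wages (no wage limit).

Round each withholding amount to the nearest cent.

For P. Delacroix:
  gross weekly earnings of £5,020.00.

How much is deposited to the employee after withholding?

Wage Tax: taxable = £5,020.00
  £257.40 + 19.9% × (£5,020.00 − £2,700.00) = £257.40 + 19.9% × £2,320.00 = £719.08
Pension Levy: 5.04% × £5,020.00 = £253.01
Retirement Security Contribution: 3% × £5,020.00 = £150.60
Social Insurance: 2% × £5,020.00 = £100.40
Total withheld: £719.08 + £253.01 + £150.60 + £100.40 = £1,223.09
Net pay: £5,020.00 − £1,223.09 = £3,796.91

£3,796.91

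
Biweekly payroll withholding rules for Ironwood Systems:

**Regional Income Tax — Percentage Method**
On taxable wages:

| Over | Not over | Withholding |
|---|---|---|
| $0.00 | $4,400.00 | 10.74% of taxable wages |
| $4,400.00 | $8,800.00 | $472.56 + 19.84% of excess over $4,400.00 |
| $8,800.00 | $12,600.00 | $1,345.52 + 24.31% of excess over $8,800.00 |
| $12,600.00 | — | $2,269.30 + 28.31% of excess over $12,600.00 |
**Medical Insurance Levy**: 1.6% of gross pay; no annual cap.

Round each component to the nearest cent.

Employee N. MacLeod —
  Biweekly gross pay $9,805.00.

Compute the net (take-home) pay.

Regional Income Tax: taxable = $9,805.00
  $1,345.52 + 24.31% × ($9,805.00 − $8,800.00) = $1,345.52 + 24.31% × $1,005.00 = $1,589.84
Medical Insurance Levy: 1.6% × $9,805.00 = $156.88
Total withheld: $1,589.84 + $156.88 = $1,746.72
Net pay: $9,805.00 − $1,746.72 = $8,058.28

$8,058.28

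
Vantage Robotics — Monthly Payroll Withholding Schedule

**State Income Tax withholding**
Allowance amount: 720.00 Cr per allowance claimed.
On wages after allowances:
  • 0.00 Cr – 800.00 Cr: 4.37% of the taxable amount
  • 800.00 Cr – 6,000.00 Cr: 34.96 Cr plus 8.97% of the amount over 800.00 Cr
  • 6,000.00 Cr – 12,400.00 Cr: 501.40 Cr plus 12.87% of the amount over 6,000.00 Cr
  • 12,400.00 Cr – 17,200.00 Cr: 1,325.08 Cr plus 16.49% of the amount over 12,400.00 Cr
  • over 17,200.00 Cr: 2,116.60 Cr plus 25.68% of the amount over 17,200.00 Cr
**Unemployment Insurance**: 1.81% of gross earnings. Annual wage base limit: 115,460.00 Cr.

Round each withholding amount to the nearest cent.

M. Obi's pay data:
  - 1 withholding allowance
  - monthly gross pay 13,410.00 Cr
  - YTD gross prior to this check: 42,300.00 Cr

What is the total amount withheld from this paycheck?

1,615.62 Cr

State Income Tax: taxable = 13,410.00 Cr − 1×720.00 Cr = 12,690.00 Cr
  1,325.08 Cr + 16.49% × (12,690.00 Cr − 12,400.00 Cr) = 1,325.08 Cr + 16.49% × 290.00 Cr = 1,372.90 Cr
Unemployment Insurance: 1.81% × 13,410.00 Cr = 242.72 Cr
Total: 1,372.90 Cr + 242.72 Cr = 1,615.62 Cr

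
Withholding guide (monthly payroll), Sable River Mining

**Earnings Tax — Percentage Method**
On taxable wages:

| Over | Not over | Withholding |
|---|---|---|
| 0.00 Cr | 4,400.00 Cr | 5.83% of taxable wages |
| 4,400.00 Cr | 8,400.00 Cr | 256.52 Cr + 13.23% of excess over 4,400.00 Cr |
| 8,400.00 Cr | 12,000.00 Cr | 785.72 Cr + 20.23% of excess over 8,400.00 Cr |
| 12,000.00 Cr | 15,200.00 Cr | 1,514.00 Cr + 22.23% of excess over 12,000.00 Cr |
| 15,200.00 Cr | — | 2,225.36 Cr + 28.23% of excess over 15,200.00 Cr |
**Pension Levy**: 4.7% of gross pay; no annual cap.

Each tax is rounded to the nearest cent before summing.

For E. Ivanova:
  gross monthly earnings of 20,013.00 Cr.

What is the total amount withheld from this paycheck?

4,524.68 Cr

Earnings Tax: taxable = 20,013.00 Cr
  2,225.36 Cr + 28.23% × (20,013.00 Cr − 15,200.00 Cr) = 2,225.36 Cr + 28.23% × 4,813.00 Cr = 3,584.07 Cr
Pension Levy: 4.7% × 20,013.00 Cr = 940.61 Cr
Total: 3,584.07 Cr + 940.61 Cr = 4,524.68 Cr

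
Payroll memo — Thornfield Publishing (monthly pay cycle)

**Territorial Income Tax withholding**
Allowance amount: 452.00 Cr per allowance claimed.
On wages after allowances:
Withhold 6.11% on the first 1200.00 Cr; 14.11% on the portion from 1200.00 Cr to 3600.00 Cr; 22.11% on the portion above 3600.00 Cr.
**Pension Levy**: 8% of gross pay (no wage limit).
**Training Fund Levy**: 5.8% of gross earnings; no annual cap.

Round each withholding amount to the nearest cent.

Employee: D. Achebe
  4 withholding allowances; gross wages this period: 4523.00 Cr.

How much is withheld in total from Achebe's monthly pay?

Territorial Income Tax: taxable = 4523.00 Cr − 4×452.00 Cr = 2715.00 Cr
  73.32 Cr + 14.11% × (2715.00 Cr − 1200.00 Cr) = 73.32 Cr + 14.11% × 1515.00 Cr = 287.09 Cr
Pension Levy: 8% × 4523.00 Cr = 361.84 Cr
Training Fund Levy: 5.8% × 4523.00 Cr = 262.33 Cr
Total: 287.09 Cr + 361.84 Cr + 262.33 Cr = 911.26 Cr

911.26 Cr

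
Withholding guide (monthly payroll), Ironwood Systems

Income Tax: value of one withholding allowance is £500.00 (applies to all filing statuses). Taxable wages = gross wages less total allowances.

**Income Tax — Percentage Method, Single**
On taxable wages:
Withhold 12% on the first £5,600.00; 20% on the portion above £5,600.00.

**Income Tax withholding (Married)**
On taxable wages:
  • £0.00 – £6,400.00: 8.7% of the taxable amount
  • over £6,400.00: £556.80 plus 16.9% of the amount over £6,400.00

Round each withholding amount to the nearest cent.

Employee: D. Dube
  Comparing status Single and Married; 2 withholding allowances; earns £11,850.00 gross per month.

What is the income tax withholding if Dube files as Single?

£1,722.00

Income Tax (Single): taxable = £11,850.00 − 2×£500.00 = £10,850.00
  £672.00 + 20% × (£10,850.00 − £5,600.00) = £672.00 + 20% × £5,250.00 = £1,722.00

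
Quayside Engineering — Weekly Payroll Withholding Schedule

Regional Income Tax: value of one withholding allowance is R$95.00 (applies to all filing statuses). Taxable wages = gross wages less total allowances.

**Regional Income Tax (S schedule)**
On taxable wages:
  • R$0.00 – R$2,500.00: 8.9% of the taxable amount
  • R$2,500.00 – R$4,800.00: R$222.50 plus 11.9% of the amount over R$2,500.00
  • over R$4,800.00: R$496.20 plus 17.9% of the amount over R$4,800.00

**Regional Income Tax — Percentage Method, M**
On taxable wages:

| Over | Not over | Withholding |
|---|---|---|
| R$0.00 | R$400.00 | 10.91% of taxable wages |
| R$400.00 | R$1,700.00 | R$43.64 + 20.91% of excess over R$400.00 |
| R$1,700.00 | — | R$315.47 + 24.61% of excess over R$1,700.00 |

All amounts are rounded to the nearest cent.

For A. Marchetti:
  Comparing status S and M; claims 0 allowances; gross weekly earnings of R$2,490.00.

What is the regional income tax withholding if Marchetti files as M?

R$509.89

Regional Income Tax (M): taxable = R$2,490.00
  R$315.47 + 24.61% × (R$2,490.00 − R$1,700.00) = R$315.47 + 24.61% × R$790.00 = R$509.89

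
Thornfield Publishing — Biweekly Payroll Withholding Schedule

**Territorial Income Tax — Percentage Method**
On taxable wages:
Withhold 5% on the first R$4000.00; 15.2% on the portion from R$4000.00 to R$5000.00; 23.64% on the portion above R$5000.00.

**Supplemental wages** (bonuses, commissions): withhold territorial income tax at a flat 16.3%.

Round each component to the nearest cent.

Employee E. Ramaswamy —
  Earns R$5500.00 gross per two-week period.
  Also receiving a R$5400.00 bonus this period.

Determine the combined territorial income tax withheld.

R$1350.40

Territorial Income Tax: taxable = R$5500.00
  R$352.00 + 23.64% × (R$5500.00 − R$5000.00) = R$352.00 + 23.64% × R$500.00 = R$470.20
Supplemental (16.3% flat on bonus): 16.3% × R$5400.00 = R$880.20
Total territorial income tax: R$470.20 + R$880.20 = R$1350.40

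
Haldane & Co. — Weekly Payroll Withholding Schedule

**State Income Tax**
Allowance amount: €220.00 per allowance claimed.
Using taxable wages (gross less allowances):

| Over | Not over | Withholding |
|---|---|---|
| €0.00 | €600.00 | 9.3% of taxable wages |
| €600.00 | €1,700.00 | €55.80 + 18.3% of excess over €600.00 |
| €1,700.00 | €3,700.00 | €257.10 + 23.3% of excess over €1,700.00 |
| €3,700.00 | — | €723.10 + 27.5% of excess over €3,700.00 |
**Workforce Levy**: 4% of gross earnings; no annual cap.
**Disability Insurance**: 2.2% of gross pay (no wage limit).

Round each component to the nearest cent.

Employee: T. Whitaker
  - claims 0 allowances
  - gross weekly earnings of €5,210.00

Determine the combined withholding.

€1,461.37

State Income Tax: taxable = €5,210.00
  €723.10 + 27.5% × (€5,210.00 − €3,700.00) = €723.10 + 27.5% × €1,510.00 = €1,138.35
Workforce Levy: 4% × €5,210.00 = €208.40
Disability Insurance: 2.2% × €5,210.00 = €114.62
Total: €1,138.35 + €208.40 + €114.62 = €1,461.37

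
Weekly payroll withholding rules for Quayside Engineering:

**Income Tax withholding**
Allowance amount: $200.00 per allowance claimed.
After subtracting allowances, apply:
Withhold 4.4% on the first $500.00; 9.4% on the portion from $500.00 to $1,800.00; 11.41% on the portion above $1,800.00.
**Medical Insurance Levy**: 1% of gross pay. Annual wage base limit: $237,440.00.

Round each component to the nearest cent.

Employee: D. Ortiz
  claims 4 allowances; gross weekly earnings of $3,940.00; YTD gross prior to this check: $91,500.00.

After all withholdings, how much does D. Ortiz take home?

Income Tax: taxable = $3,940.00 − 4×$200.00 = $3,140.00
  $144.20 + 11.41% × ($3,140.00 − $1,800.00) = $144.20 + 11.41% × $1,340.00 = $297.09
Medical Insurance Levy: 1% × $3,940.00 = $39.40
Total withheld: $297.09 + $39.40 = $336.49
Net pay: $3,940.00 − $336.49 = $3,603.51

$3,603.51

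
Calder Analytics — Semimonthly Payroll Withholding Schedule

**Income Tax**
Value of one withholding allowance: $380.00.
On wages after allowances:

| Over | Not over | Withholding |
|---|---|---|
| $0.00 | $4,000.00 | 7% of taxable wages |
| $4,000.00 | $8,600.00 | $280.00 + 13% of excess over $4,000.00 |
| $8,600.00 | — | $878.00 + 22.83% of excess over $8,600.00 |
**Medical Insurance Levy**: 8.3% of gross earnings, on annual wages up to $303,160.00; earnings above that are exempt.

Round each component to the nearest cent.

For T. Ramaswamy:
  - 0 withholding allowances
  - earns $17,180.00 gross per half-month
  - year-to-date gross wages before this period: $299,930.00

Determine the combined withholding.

$3,104.90

Income Tax: taxable = $17,180.00
  $878.00 + 22.83% × ($17,180.00 − $8,600.00) = $878.00 + 22.83% × $8,580.00 = $2,836.81
Medical Insurance Levy: cap $303,160.00 − YTD $299,930.00 = $3,230.00 subject; 8.3% × $3,230.00 = $268.09
Total: $2,836.81 + $268.09 = $3,104.90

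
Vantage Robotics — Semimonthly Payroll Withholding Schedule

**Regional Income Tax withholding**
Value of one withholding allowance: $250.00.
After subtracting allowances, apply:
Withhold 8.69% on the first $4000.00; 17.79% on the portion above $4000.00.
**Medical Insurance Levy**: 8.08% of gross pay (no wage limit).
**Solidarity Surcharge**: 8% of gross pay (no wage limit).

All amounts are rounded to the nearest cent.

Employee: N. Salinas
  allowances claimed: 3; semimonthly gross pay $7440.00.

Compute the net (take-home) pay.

Regional Income Tax: taxable = $7440.00 − 3×$250.00 = $6690.00
  $347.60 + 17.79% × ($6690.00 − $4000.00) = $347.60 + 17.79% × $2690.00 = $826.15
Medical Insurance Levy: 8.08% × $7440.00 = $601.15
Solidarity Surcharge: 8% × $7440.00 = $595.20
Total withheld: $826.15 + $601.15 + $595.20 = $2022.50
Net pay: $7440.00 − $2022.50 = $5417.50

$5417.50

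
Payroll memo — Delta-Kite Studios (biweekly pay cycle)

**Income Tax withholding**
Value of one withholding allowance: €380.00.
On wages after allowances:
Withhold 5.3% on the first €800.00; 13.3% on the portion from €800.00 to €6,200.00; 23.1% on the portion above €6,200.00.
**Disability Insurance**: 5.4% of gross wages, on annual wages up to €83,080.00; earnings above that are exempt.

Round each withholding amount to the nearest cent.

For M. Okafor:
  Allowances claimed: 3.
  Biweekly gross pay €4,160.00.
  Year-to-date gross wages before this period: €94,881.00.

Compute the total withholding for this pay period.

€337.66

Income Tax: taxable = €4,160.00 − 3×€380.00 = €3,020.00
  €42.40 + 13.3% × (€3,020.00 − €800.00) = €42.40 + 13.3% × €2,220.00 = €337.66
Disability Insurance: YTD €94,881.00 ≥ cap €83,080.00 → €0.00
Total: €337.66 + €0.00 = €337.66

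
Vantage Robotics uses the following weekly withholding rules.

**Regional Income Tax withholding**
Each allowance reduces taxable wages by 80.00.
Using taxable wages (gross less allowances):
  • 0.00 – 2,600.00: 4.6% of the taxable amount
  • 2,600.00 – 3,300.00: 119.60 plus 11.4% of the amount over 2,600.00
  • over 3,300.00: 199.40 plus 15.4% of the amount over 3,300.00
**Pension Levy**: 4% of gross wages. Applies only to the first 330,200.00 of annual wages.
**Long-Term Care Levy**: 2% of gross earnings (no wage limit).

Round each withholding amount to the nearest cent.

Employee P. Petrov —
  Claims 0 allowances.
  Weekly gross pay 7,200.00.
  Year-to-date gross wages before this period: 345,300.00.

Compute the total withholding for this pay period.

Regional Income Tax: taxable = 7,200.00
  199.40 + 15.4% × (7,200.00 − 3,300.00) = 199.40 + 15.4% × 3,900.00 = 800.00
Pension Levy: YTD 345,300.00 ≥ cap 330,200.00 → 0.00
Long-Term Care Levy: 2% × 7,200.00 = 144.00
Total: 800.00 + 0.00 + 144.00 = 944.00

944.00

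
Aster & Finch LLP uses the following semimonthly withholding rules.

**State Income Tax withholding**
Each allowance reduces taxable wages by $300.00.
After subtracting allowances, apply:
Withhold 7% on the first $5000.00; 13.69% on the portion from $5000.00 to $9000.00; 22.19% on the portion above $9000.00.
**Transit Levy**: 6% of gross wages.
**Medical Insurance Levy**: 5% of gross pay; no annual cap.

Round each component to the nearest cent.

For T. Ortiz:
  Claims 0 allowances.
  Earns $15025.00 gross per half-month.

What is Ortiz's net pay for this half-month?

State Income Tax: taxable = $15025.00
  $897.60 + 22.19% × ($15025.00 − $9000.00) = $897.60 + 22.19% × $6025.00 = $2234.55
Transit Levy: 6% × $15025.00 = $901.50
Medical Insurance Levy: 5% × $15025.00 = $751.25
Total withheld: $2234.55 + $901.50 + $751.25 = $3887.30
Net pay: $15025.00 − $3887.30 = $11137.70

$11137.70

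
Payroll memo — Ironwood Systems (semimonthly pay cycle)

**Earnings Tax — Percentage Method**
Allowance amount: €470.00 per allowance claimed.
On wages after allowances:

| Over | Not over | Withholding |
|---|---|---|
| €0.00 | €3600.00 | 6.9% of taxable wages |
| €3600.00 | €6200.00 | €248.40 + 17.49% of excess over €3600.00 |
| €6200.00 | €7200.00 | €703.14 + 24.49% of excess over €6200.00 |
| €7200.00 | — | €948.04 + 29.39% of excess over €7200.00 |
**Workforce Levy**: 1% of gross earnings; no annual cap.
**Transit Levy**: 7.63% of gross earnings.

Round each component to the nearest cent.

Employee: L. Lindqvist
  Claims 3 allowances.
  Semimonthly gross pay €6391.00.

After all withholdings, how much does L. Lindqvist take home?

Earnings Tax: taxable = €6391.00 − 3×€470.00 = €4981.00
  €248.40 + 17.49% × (€4981.00 − €3600.00) = €248.40 + 17.49% × €1381.00 = €489.94
Workforce Levy: 1% × €6391.00 = €63.91
Transit Levy: 7.63% × €6391.00 = €487.63
Total withheld: €489.94 + €63.91 + €487.63 = €1041.48
Net pay: €6391.00 − €1041.48 = €5349.52

€5349.52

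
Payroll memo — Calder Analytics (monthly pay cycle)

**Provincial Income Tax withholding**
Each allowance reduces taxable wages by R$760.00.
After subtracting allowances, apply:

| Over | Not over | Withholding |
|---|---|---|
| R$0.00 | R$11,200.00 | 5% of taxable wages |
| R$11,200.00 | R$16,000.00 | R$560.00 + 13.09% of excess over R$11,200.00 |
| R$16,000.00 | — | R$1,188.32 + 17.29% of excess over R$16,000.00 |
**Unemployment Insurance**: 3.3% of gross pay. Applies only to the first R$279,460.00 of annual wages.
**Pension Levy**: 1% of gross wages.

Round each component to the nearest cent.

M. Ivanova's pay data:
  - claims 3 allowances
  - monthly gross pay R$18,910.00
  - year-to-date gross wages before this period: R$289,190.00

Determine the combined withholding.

Provincial Income Tax: taxable = R$18,910.00 − 3×R$760.00 = R$16,630.00
  R$1,188.32 + 17.29% × (R$16,630.00 − R$16,000.00) = R$1,188.32 + 17.29% × R$630.00 = R$1,297.25
Unemployment Insurance: YTD R$289,190.00 ≥ cap R$279,460.00 → R$0.00
Pension Levy: 1% × R$18,910.00 = R$189.10
Total: R$1,297.25 + R$0.00 + R$189.10 = R$1,486.35

R$1,486.35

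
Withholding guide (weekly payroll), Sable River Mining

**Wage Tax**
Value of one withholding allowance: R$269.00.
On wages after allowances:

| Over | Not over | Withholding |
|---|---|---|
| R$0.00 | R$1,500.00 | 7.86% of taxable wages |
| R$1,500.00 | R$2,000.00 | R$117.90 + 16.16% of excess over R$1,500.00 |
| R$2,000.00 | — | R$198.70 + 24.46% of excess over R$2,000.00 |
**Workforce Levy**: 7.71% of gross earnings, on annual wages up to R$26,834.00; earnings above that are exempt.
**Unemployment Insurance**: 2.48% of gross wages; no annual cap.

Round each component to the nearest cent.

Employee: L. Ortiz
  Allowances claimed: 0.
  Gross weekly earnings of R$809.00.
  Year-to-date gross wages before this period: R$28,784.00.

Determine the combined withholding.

R$83.65

Wage Tax: taxable = R$809.00
  7.86% × R$809.00 = R$63.59
Workforce Levy: YTD R$28,784.00 ≥ cap R$26,834.00 → R$0.00
Unemployment Insurance: 2.48% × R$809.00 = R$20.06
Total: R$63.59 + R$0.00 + R$20.06 = R$83.65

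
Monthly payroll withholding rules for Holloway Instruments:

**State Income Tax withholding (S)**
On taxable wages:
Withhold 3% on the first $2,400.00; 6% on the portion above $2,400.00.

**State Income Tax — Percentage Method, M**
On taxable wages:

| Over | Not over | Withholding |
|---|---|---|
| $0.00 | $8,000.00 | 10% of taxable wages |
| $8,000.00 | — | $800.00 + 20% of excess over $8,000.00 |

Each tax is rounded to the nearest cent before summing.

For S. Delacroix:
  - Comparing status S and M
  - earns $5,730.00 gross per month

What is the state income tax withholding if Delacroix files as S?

State Income Tax (S): taxable = $5,730.00
  $72.00 + 6% × ($5,730.00 − $2,400.00) = $72.00 + 6% × $3,330.00 = $271.80

$271.80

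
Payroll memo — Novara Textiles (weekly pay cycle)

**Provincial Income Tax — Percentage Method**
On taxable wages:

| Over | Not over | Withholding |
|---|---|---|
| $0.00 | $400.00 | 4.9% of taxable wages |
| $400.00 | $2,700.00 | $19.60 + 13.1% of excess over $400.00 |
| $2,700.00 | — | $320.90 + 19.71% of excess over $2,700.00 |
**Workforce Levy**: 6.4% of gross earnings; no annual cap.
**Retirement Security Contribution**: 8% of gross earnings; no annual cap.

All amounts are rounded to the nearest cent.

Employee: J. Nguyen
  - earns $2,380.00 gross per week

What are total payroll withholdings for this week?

Provincial Income Tax: taxable = $2,380.00
  $19.60 + 13.1% × ($2,380.00 − $400.00) = $19.60 + 13.1% × $1,980.00 = $278.98
Workforce Levy: 6.4% × $2,380.00 = $152.32
Retirement Security Contribution: 8% × $2,380.00 = $190.40
Total: $278.98 + $152.32 + $190.40 = $621.70

$621.70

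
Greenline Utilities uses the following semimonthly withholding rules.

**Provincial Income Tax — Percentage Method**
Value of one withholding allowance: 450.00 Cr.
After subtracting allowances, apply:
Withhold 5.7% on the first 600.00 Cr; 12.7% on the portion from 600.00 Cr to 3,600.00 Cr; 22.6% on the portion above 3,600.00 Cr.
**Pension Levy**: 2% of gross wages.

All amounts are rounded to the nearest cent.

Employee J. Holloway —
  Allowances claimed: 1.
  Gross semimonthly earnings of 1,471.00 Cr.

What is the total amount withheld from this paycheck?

117.09 Cr

Provincial Income Tax: taxable = 1,471.00 Cr − 1×450.00 Cr = 1,021.00 Cr
  34.20 Cr + 12.7% × (1,021.00 Cr − 600.00 Cr) = 34.20 Cr + 12.7% × 421.00 Cr = 87.67 Cr
Pension Levy: 2% × 1,471.00 Cr = 29.42 Cr
Total: 87.67 Cr + 29.42 Cr = 117.09 Cr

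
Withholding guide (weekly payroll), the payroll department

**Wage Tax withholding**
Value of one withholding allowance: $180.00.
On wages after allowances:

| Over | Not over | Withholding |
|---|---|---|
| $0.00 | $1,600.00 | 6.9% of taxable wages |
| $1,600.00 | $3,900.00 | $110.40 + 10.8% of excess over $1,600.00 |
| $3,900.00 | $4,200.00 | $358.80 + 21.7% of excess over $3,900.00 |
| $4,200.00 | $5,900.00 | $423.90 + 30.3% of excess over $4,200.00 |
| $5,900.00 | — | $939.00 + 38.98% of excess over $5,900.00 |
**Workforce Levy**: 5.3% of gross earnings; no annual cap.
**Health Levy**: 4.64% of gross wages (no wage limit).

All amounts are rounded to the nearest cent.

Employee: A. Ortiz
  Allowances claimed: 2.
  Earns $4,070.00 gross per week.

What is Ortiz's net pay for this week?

Wage Tax: taxable = $4,070.00 − 2×$180.00 = $3,710.00
  $110.40 + 10.8% × ($3,710.00 − $1,600.00) = $110.40 + 10.8% × $2,110.00 = $338.28
Workforce Levy: 5.3% × $4,070.00 = $215.71
Health Levy: 4.64% × $4,070.00 = $188.85
Total withheld: $338.28 + $215.71 + $188.85 = $742.84
Net pay: $4,070.00 − $742.84 = $3,327.16

$3,327.16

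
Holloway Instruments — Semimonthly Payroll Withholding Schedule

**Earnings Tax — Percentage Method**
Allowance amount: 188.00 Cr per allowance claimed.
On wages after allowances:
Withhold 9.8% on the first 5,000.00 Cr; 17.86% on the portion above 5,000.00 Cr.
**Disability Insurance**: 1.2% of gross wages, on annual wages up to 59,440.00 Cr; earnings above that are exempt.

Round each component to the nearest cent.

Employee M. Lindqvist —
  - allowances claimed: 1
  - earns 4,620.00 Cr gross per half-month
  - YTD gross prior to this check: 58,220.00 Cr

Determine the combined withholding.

448.98 Cr

Earnings Tax: taxable = 4,620.00 Cr − 1×188.00 Cr = 4,432.00 Cr
  9.8% × 4,432.00 Cr = 434.34 Cr
Disability Insurance: cap 59,440.00 Cr − YTD 58,220.00 Cr = 1,220.00 Cr subject; 1.2% × 1,220.00 Cr = 14.64 Cr
Total: 434.34 Cr + 14.64 Cr = 448.98 Cr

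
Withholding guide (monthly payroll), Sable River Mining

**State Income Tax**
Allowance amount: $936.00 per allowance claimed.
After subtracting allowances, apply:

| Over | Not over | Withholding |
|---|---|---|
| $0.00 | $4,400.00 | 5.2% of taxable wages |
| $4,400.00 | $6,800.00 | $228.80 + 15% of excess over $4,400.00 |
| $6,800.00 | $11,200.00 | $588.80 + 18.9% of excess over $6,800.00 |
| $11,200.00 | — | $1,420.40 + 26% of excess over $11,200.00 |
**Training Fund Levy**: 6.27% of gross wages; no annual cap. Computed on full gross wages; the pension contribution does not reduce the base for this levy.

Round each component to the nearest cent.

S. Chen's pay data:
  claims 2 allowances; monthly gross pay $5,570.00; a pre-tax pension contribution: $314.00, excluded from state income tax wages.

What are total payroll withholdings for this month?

State Income Tax: taxable = $5,570.00 − $314.00 − 2×$936.00 = $3,384.00
  5.2% × $3,384.00 = $175.97
Training Fund Levy: 6.27% × $5,570.00 = $349.24
Total: $175.97 + $349.24 = $525.21

$525.21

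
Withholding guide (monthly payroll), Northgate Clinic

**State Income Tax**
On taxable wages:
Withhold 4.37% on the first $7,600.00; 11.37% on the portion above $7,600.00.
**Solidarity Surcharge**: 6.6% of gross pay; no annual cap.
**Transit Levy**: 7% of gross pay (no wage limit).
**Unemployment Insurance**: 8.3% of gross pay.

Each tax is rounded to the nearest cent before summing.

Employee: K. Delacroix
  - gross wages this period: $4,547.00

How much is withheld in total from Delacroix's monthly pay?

State Income Tax: taxable = $4,547.00
  4.37% × $4,547.00 = $198.70
Solidarity Surcharge: 6.6% × $4,547.00 = $300.10
Transit Levy: 7% × $4,547.00 = $318.29
Unemployment Insurance: 8.3% × $4,547.00 = $377.40
Total: $198.70 + $300.10 + $318.29 + $377.40 = $1,194.49

$1,194.49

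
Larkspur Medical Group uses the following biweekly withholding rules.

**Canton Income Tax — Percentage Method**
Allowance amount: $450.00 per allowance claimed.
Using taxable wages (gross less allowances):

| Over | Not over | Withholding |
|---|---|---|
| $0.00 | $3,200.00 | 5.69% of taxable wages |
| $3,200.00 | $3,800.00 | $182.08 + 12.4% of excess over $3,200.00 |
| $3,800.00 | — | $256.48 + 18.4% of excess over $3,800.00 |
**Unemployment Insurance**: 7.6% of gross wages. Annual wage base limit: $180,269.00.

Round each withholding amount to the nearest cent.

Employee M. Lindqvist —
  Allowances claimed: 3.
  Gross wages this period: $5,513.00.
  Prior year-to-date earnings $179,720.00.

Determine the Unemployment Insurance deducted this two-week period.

$41.72

Unemployment Insurance: cap $180,269.00 − YTD $179,720.00 = $549.00 subject; 7.6% × $549.00 = $41.72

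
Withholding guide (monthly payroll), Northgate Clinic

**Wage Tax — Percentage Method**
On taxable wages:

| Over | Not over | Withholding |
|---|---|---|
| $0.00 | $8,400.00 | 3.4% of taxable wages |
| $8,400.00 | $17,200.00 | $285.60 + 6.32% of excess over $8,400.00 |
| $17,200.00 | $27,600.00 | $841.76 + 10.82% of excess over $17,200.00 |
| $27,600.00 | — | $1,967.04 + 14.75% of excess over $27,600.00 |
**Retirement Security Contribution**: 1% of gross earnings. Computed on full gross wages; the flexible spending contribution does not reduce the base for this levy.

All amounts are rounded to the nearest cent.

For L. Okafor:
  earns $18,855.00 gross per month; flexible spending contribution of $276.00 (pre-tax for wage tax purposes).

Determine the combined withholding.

$1,179.52

Wage Tax: taxable = $18,855.00 − $276.00 = $18,579.00
  $841.76 + 10.82% × ($18,579.00 − $17,200.00) = $841.76 + 10.82% × $1,379.00 = $990.97
Retirement Security Contribution: 1% × $18,855.00 = $188.55
Total: $990.97 + $188.55 = $1,179.52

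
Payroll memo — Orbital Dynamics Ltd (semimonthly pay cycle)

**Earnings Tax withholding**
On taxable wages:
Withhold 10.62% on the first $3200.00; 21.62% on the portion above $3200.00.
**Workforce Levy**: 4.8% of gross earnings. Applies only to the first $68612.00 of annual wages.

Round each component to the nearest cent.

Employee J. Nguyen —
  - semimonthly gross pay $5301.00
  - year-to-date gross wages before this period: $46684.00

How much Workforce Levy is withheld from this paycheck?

Workforce Levy: 4.8% × $5301.00 = $254.45

$254.45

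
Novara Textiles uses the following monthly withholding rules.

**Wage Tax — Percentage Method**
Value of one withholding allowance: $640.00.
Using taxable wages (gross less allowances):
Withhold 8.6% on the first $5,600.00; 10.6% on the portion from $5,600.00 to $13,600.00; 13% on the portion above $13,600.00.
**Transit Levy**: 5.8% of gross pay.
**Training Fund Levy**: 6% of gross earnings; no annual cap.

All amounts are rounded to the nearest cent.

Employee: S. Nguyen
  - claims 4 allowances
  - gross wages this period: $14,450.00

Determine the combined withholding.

$2,853.44

Wage Tax: taxable = $14,450.00 − 4×$640.00 = $11,890.00
  $481.60 + 10.6% × ($11,890.00 − $5,600.00) = $481.60 + 10.6% × $6,290.00 = $1,148.34
Transit Levy: 5.8% × $14,450.00 = $838.10
Training Fund Levy: 6% × $14,450.00 = $867.00
Total: $1,148.34 + $838.10 + $867.00 = $2,853.44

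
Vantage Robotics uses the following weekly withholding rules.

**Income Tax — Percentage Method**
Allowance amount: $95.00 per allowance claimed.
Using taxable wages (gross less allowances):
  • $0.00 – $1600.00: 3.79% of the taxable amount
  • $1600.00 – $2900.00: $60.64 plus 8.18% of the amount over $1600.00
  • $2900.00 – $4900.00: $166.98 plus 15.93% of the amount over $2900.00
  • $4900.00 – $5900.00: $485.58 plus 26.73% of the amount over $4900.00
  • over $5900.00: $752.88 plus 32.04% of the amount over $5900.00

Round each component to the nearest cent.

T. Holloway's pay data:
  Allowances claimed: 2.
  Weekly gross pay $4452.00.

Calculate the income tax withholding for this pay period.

$383.95

Income Tax: taxable = $4452.00 − 2×$95.00 = $4262.00
  $166.98 + 15.93% × ($4262.00 − $2900.00) = $166.98 + 15.93% × $1362.00 = $383.95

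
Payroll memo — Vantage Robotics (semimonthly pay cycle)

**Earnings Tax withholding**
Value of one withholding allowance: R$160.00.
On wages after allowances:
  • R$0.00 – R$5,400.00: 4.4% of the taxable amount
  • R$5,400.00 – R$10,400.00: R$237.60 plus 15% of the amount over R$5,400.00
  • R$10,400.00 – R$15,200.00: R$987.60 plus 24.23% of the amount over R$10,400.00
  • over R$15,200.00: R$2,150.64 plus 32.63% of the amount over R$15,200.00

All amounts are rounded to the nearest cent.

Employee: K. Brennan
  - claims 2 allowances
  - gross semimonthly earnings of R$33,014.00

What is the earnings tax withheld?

Earnings Tax: taxable = R$33,014.00 − 2×R$160.00 = R$32,694.00
  R$2,150.64 + 32.63% × (R$32,694.00 − R$15,200.00) = R$2,150.64 + 32.63% × R$17,494.00 = R$7,858.93

R$7,858.93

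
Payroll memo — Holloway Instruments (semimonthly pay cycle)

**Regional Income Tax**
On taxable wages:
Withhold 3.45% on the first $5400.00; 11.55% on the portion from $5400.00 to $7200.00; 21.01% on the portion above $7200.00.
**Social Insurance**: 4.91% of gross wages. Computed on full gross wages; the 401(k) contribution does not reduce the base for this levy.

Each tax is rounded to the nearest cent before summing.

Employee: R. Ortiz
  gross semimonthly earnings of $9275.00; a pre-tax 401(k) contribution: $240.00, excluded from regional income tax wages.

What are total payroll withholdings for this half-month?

$1235.13

Regional Income Tax: taxable = $9275.00 − $240.00 = $9035.00
  $394.20 + 21.01% × ($9035.00 − $7200.00) = $394.20 + 21.01% × $1835.00 = $779.73
Social Insurance: 4.91% × $9275.00 = $455.40
Total: $779.73 + $455.40 = $1235.13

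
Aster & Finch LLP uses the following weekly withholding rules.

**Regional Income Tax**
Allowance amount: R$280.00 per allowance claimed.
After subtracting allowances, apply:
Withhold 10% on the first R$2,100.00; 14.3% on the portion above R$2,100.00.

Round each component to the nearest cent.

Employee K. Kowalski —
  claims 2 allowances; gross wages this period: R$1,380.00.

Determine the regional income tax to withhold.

R$82.00

Regional Income Tax: taxable = R$1,380.00 − 2×R$280.00 = R$820.00
  10% × R$820.00 = R$82.00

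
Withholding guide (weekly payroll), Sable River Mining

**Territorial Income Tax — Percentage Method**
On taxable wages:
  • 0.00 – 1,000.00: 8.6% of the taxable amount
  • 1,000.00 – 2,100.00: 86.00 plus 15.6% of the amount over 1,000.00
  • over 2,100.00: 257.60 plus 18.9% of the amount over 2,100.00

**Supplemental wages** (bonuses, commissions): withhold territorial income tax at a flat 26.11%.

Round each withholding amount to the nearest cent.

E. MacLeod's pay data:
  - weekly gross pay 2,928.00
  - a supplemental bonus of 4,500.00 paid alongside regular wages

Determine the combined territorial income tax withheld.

Territorial Income Tax: taxable = 2,928.00
  257.60 + 18.9% × (2,928.00 − 2,100.00) = 257.60 + 18.9% × 828.00 = 414.09
Supplemental (26.11% flat on bonus): 26.11% × 4,500.00 = 1,174.95
Total territorial income tax: 414.09 + 1,174.95 = 1,589.04

1,589.04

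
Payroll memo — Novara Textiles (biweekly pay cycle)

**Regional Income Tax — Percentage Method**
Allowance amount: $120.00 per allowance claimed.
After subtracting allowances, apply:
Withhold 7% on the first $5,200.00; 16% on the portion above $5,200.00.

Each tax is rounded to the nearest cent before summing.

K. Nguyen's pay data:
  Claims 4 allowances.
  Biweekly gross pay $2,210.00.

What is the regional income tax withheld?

$121.10

Regional Income Tax: taxable = $2,210.00 − 4×$120.00 = $1,730.00
  7% × $1,730.00 = $121.10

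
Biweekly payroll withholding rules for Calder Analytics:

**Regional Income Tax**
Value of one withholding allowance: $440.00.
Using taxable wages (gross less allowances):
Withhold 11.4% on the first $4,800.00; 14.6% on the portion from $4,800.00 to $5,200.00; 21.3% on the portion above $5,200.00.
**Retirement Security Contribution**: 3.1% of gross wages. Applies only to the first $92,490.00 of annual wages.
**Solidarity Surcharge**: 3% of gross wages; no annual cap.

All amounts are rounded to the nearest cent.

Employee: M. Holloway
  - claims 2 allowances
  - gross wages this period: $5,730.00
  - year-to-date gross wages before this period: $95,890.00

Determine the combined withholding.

$726.40

Regional Income Tax: taxable = $5,730.00 − 2×$440.00 = $4,850.00
  $547.20 + 14.6% × ($4,850.00 − $4,800.00) = $547.20 + 14.6% × $50.00 = $554.50
Retirement Security Contribution: YTD $95,890.00 ≥ cap $92,490.00 → $0.00
Solidarity Surcharge: 3% × $5,730.00 = $171.90
Total: $554.50 + $0.00 + $171.90 = $726.40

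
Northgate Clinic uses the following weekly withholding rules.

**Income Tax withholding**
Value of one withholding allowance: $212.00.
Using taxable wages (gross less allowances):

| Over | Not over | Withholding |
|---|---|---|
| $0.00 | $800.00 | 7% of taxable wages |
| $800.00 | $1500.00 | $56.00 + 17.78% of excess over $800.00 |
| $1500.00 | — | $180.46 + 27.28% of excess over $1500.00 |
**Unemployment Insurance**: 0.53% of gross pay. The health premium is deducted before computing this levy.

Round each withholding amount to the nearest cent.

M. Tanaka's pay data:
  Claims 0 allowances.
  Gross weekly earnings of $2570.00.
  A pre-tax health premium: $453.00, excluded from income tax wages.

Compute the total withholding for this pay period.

Income Tax: taxable = $2570.00 − $453.00 = $2117.00
  $180.46 + 27.28% × ($2117.00 − $1500.00) = $180.46 + 27.28% × $617.00 = $348.78
Unemployment Insurance: 0.53% × $2117.00 = $11.22
Total: $348.78 + $11.22 = $360.00

$360.00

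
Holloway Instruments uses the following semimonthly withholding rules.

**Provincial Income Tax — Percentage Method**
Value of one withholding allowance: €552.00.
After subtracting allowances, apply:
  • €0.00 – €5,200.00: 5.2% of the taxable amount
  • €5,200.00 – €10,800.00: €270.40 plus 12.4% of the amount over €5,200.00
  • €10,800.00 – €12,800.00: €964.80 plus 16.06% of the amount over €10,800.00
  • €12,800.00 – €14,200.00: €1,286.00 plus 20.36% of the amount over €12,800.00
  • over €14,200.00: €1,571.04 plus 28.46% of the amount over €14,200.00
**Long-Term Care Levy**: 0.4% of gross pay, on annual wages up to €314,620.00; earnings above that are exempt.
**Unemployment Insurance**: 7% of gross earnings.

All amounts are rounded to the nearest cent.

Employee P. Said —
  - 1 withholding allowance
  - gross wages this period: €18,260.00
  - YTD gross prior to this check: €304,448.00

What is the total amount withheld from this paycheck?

Provincial Income Tax: taxable = €18,260.00 − 1×€552.00 = €17,708.00
  €1,571.04 + 28.46% × (€17,708.00 − €14,200.00) = €1,571.04 + 28.46% × €3,508.00 = €2,569.42
Long-Term Care Levy: cap €314,620.00 − YTD €304,448.00 = €10,172.00 subject; 0.4% × €10,172.00 = €40.69
Unemployment Insurance: 7% × €18,260.00 = €1,278.20
Total: €2,569.42 + €40.69 + €1,278.20 = €3,888.31

€3,888.31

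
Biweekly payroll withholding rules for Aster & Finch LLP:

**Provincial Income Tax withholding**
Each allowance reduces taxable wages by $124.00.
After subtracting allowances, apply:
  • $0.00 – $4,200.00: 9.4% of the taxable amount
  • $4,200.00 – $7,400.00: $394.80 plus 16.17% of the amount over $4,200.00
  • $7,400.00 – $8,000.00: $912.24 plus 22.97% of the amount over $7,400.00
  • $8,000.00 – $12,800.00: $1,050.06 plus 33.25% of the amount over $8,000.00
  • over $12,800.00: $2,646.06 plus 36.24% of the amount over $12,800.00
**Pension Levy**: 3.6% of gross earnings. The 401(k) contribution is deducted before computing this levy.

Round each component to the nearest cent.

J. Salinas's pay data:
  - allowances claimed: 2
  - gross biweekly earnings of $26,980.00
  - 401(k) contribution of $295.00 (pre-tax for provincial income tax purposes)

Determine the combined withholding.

Provincial Income Tax: taxable = $26,980.00 − $295.00 − 2×$124.00 = $26,437.00
  $2,646.06 + 36.24% × ($26,437.00 − $12,800.00) = $2,646.06 + 36.24% × $13,637.00 = $7,588.11
Pension Levy: 3.6% × $26,685.00 = $960.66
Total: $7,588.11 + $960.66 = $8,548.77

$8,548.77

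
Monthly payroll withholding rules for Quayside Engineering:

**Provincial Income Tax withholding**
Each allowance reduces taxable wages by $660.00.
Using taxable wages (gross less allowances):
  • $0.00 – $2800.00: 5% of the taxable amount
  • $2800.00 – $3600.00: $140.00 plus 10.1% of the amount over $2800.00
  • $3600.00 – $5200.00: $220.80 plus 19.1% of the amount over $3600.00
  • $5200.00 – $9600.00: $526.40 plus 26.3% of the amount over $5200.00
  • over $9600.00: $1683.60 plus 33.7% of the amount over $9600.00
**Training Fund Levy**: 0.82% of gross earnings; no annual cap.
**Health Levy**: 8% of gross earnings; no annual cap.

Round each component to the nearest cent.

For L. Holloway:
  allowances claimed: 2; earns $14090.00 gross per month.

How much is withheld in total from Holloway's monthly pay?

$3994.63

Provincial Income Tax: taxable = $14090.00 − 2×$660.00 = $12770.00
  $1683.60 + 33.7% × ($12770.00 − $9600.00) = $1683.60 + 33.7% × $3170.00 = $2751.89
Training Fund Levy: 0.82% × $14090.00 = $115.54
Health Levy: 8% × $14090.00 = $1127.20
Total: $2751.89 + $115.54 + $1127.20 = $3994.63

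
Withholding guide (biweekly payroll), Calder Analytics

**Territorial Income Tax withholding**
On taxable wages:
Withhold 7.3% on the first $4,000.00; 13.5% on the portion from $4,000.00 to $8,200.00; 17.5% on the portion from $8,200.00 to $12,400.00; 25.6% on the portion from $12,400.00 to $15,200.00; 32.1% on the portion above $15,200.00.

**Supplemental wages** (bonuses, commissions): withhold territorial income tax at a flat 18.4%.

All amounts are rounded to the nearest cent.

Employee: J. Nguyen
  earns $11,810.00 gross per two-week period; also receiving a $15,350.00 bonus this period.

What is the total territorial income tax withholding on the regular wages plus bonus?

Territorial Income Tax: taxable = $11,810.00
  $859.00 + 17.5% × ($11,810.00 − $8,200.00) = $859.00 + 17.5% × $3,610.00 = $1,490.75
Supplemental (18.4% flat on bonus): 18.4% × $15,350.00 = $2,824.40
Total territorial income tax: $1,490.75 + $2,824.40 = $4,315.15

$4,315.15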